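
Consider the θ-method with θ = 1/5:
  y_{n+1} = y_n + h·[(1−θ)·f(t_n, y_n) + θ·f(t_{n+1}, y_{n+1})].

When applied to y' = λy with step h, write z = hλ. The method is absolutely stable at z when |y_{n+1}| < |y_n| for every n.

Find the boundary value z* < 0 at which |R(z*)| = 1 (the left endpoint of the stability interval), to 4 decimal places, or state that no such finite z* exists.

On y'=λy, z=hλ:
  y_{n+1} = y_n + z·[4/5·y_n + 1/5·y_{n+1}] ⇒ (1 − 1/5z)y_{n+1} = (1 + 4/5z)y_n
  R(z) = (1 + 4/5z)/(1 − 1/5z).

Boundary: |R(x)|=1, x<0.
x=-1.08: |R|=0.1118
R=−1: 1+4/5x = −1+1/5x ⇒ -3/5x=2 ⇒ x=2/(-3/5)=-3.3333
Confirm numerically:
  x=-3.277: |R|=0.97958 <1
  x=-2.606: |R|=0.71312 <1
  x=-2.167: |R|=0.51179 <1
  x=-3.616: |R|=1.09842 >1
  x=-3.361: |R|=1.00993 >1
So |R|<1 on (-3.3333, 0).

z* = -3.3333.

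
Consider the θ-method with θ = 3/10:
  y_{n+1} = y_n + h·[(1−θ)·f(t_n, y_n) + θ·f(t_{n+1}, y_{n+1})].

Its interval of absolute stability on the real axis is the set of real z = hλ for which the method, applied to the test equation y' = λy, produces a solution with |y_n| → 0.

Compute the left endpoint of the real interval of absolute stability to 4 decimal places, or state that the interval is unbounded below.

z* = -5.0000.

On y'=λy, z=hλ:
  y_{n+1} = y_n + z·[7/10·y_n + 3/10·y_{n+1}] ⇒ (1 − 3/10z)y_{n+1} = (1 + 7/10z)y_n
  Hence R(z) = (1 + 7/10z)/(1 − 3/10z).

Need |R(x)|<1, x<0.
x=-1.7: |R|=0.1258
R=−1: 1+7/10x = −1+3/10x ⇒ -2/5x=2 ⇒ x=2/(-2/5)=-5.0000
Confirm numerically:
  x=-3.253: |R|=0.64634 <1
  x=-3.047: |R|=0.59187 <1
  x=-2.853: |R|=0.53726 <1
  x=-2.589: |R|=0.45720 <1
  x=-5.321: |R|=1.04945 >1
  x=-5.203: |R|=1.03171 >1
Stable set (-5.0000, 0).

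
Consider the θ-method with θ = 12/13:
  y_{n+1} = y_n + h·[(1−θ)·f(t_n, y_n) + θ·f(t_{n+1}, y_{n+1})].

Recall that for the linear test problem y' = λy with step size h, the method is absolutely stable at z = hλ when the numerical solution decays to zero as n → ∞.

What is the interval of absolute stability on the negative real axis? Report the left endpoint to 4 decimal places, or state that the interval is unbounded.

On y'=λy, z=hλ:
  y_{n+1} = y_n + z·[1/13·y_n + 12/13·y_{n+1}] ⇒ (1 − 12/13z)y_{n+1} = (1 + 1/13z)y_n
  so R(z) = (1 + 1/13z)/(1 − 12/13z).

Solve |R(x)|<1 on ℝ⁻.
x=-0.88: |R|=0.5144
x=-2: |R|=0.2973
x=-10: |R|=0.0226
x=-100: |R|=0.0717
θ=12/13≥1/2 ⇒ |1+1/13x|<|1−12/13x| ∀x<0 ⇒ stable on all of ℝ⁻.

unbounded; (−∞, 0).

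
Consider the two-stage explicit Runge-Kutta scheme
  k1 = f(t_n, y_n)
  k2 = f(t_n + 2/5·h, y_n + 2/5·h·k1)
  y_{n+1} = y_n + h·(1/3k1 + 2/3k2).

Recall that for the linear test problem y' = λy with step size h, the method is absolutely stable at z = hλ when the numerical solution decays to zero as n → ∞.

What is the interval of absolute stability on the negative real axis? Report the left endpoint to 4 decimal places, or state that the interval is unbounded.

(-3.7500, 0).

On y'=λy, z=hλ:
  k1=λy_n ⇒ h·k1=z·y_n;  k2=λ(1+2/5z)y_n ⇒ h·k2=z(1+2/5z)y_n
  y_{n+1}/y_n = 1 + 1/3z + 2/3z(1+2/5z) = 1 + z + 4/15z²
  ⇒ R(z) = 1 + z + 4/15z².

Boundary: |R(x)|=1, x<0.
x=-1.72: |R|=0.0689
R=1: x+4/15x²=0 ⇒ x=−15/4=-3.7500; min R=1−1/(4·4/15)=0.0625>−1
Confirm numerically:
  x=-3.537: |R|=0.79910 <1
  x=-3.371: |R|=0.65930 <1
  x=-2.552: |R|=0.18472 <1
  x=-2.354: |R|=0.12368 <1
  x=-3.861: |R|=1.11429 >1
  x=-3.770: |R|=1.02011 >1
Stable set (-3.7500, 0).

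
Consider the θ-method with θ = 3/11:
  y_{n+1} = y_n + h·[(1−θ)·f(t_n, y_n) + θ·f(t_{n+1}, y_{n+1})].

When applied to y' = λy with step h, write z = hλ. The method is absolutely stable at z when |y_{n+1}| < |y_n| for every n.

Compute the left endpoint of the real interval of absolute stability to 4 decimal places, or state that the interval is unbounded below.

With y'=λy (z=hλ):
  y_{n+1} = y_n + z·[8/11·y_n + 3/11·y_{n+1}] ⇒ (1 − 3/11z)y_{n+1} = (1 + 8/11z)y_n
  R(z) = (1 + 8/11z)/(1 − 3/11z).

Need |R(x)|<1, x<0.
x=-0.3: |R|=0.7227
R=−1: 1+8/11x = −1+3/11x ⇒ -5/11x=2 ⇒ x=2/(-5/11)=-4.4000
Confirm numerically:
  x=-3.678: |R|=0.83616 <1
  x=-3.388: |R|=0.76091 <1
  x=-2.563: |R|=0.50853 <1
  x=-1.941: |R|=0.26916 <1
  x=-4.923: |R|=1.10148 >1
  x=-4.592: |R|=1.03875 >1
  x=-4.526: |R|=1.02563 >1
Stable set (-4.4000, 0).

left endpoint -4.4000.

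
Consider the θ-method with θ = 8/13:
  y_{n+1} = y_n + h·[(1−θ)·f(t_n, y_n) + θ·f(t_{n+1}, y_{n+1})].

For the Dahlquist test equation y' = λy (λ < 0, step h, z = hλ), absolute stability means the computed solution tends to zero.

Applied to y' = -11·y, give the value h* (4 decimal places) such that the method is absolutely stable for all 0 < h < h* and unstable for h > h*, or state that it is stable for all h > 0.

Test eqn y'=λy, z=hλ:
  y_{n+1} = y_n + z·[5/13·y_n + 8/13·y_{n+1}] ⇒ (1 − 8/13z)y_{n+1} = (1 + 5/13z)y_n
  ⇒ R(z) = (1 + 5/13z)/(1 − 8/13z).

Find x<0 with |R(x)|<1.
x=-1.62: |R|=0.1888
x=-2: |R|=0.1034
x=-10: |R|=0.3978
x=-100: |R|=0.5990
θ=8/13≥1/2 ⇒ |1+5/13x|<|1−8/13x| ∀x<0 ⇒ interval (−∞,0).

interval (−∞, 0). Any h>0 works for λ=-11.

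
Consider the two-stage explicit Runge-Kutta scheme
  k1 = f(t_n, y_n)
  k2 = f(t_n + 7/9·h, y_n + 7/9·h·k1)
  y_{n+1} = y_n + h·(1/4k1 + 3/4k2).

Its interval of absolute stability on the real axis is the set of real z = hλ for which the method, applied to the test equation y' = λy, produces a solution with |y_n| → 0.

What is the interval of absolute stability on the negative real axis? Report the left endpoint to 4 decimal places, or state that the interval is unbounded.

z∈(-1.7143,0).

With y'=λy (z=hλ):
  k1=λy_n ⇒ h·k1=z·y_n;  k2=λ(1+7/9z)y_n ⇒ h·k2=z(1+7/9z)y_n
  y_{n+1}/y_n = 1 + 1/4z + 3/4z(1+7/9z) = 1 + z + 7/12z²
  ⇒ R(z) = 1 + z + 7/12z².

Solve |R(x)|<1 on ℝ⁻.
x=-0.69: |R|=0.5877
R=1: x+7/12x²=0 ⇒ x=−12/7=-1.7143; min R=1−1/(4·7/12)=0.5714>−1
Confirm numerically:
  x=-1.089: |R|=0.60279 <1
  x=-1.066: |R|=0.59687 <1
  x=-0.712: |R|=0.58372 <1
  x=-2.224: |R|=1.66127 >1
  x=-2.102: |R|=1.47540 >1
Interval (-1.7143, 0).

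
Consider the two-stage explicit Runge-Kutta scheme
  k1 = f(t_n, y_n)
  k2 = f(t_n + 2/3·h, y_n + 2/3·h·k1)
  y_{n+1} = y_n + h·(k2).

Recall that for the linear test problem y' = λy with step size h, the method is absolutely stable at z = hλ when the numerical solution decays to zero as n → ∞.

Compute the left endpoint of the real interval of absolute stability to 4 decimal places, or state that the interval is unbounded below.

z* = -1.5000.

With y'=λy (z=hλ):
  k1=λy_n ⇒ h·k1=z·y_n;  k2=λ(1+2/3z)y_n ⇒ h·k2=z(1+2/3z)y_n
  y_{n+1}/y_n = 1 + z(1+2/3z) = 1 + z + 2/3z²
  so R(z) = 1 + z + 2/3z².

Find x<0 with |R(x)|<1.
x=-0.52: |R|=0.6603
R=1: x+2/3x²=0 ⇒ x=−3/2=-1.5000; min R=1−1/(4·2/3)=0.6250>−1
Confirm numerically:
  x=-1.460: |R|=0.96107 <1
  x=-1.378: |R|=0.88792 <1
  x=-1.332: |R|=0.85082 <1
  x=-1.187: |R|=0.75231 <1
  x=-2.004: |R|=1.67334 >1
  x=-1.832: |R|=1.40548 >1
Interval (-1.5000, 0).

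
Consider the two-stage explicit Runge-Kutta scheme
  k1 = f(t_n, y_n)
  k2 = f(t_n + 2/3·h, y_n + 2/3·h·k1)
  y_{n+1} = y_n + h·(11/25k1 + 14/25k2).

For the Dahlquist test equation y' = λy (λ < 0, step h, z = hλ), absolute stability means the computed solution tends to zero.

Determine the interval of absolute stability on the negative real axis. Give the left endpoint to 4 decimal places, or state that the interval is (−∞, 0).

With y'=λy (z=hλ):
  k1=λy_n ⇒ h·k1=z·y_n;  k2=λ(1+2/3z)y_n ⇒ h·k2=z(1+2/3z)y_n
  y_{n+1}/y_n = 1 + 11/25z + 14/25z(1+2/3z) = 1 + z + 28/75z²
  so R(z) = 1 + z + 28/75z².

Find x<0 with |R(x)|<1.
x=-0.53: |R|=0.5749
R=1: x+28/75x²=0 ⇒ x=−75/28=-2.6786; min R=1−1/(4·28/75)=0.3304>−1
Confirm numerically:
  x=-2.515: |R|=0.84642 <1
  x=-2.491: |R|=0.82556 <1
  x=-2.434: |R|=0.77776 <1
  x=-2.819: |R|=1.14779 >1
  x=-2.810: |R|=1.13788 >1
So |R|<1 on (-2.6786, 0).

z∈(-2.6786,0).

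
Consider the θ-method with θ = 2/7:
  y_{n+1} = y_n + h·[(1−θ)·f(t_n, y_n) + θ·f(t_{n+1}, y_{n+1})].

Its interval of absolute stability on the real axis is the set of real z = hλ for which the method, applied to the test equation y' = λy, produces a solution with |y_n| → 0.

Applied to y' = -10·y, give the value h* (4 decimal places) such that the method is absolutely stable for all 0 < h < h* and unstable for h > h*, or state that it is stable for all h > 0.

Set f=λy, z=hλ:
  y_{n+1} = y_n + z·[5/7·y_n + 2/7·y_{n+1}] ⇒ (1 − 2/7z)y_{n+1} = (1 + 5/7z)y_n
  ⇒ R(z) = (1 + 5/7z)/(1 − 2/7z).

Need |R(x)|<1, x<0.
x=-0.72: |R|=0.4028
R=−1: 1+5/7x = −1+2/7x ⇒ -3/7x=2 ⇒ x=2/(-3/7)=-4.6667
Confirm numerically:
  x=-4.486: |R|=0.96607 <1
  x=-4.342: |R|=0.93790 <1
  x=-3.586: |R|=0.77124 <1
  x=-3.523: |R|=0.75573 <1
  x=-5.266: |R|=1.10256 >1
  x=-5.111: |R|=1.07740 >1
  x=-4.851: |R|=1.03311 >1
Interval (-4.6667, 0).

(-4.6667,0); λ=-10 ⇒ h* = (14/3)/10 = 0.4667.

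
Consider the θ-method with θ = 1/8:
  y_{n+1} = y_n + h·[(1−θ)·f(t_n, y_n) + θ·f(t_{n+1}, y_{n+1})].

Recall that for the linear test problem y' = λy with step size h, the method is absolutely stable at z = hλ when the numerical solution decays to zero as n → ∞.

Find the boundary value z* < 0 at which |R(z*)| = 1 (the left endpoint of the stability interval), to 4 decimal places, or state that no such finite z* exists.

Set f=λy, z=hλ:
  y_{n+1} = y_n + z·[7/8·y_n + 1/8·y_{n+1}] ⇒ (1 − 1/8z)y_{n+1} = (1 + 7/8z)y_n
  so R(z) = (1 + 7/8z)/(1 − 1/8z).

Need |R(x)|<1, x<0.
x=-1.67: |R|=0.3816
R=−1: 1+7/8x = −1+1/8x ⇒ -3/4x=2 ⇒ x=2/(-3/4)=-2.6667
Confirm numerically:
  x=-2.216: |R|=0.73532 <1
  x=-1.461: |R|=0.23539 <1
  x=-1.229: |R|=0.06534 <1
  x=-2.901: |R|=1.12898 >1
  x=-2.832: |R|=1.09158 >1
So |R|<1 on (-2.6667, 0).

left endpoint -2.6667.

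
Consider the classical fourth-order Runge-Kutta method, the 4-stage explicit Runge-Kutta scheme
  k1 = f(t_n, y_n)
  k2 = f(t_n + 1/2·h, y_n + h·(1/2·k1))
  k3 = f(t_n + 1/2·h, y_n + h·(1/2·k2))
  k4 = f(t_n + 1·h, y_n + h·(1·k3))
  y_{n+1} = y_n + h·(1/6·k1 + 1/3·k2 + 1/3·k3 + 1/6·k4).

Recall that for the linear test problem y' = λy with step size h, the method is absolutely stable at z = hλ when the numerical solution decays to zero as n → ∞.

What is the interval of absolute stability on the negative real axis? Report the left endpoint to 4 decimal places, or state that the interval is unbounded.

(-2.7853, 0).

Test eqn y'=λy, z=hλ:
  order 4, 4-stage ⇒ R(z)=1+z+z^2/2+z^3/6+z^4/24
  (e.g. R(-0.57)=0.56598, |R|=0.56598)

Solve |R(x)|<1 on ℝ⁻.
x=-0.57: |R|=0.5660
|R(-2.62)|=0.7781 |R(-1.97)|=0.3238 |R(-1.1)|=0.3442
Bisect:
  x_lo=-3.4328 |R|=2.5032  x_hi=-0.2950 |R|=0.7446
  mid=-1.86389 |R|=0.29682 →hi
  mid=-2.64834 |R|=0.81240 →hi
  mid=-3.04057 |R|=1.45821 →lo
  mid=-2.84445 |R|=1.09292 →lo
  mid=-2.74640 |R|=0.94292 →hi
  mid=-2.79543 |R|=1.01538 →lo
  mid=-2.77091 |R|=0.97853 →hi
  mid=-2.78317 |R|=0.99680 →hi
  mid=-2.78930 |R|=1.00605 →lo
  mid=-2.78623 |R|=1.00142 →lo
  ...
  [-2.78547,-2.78528] ⇒ x*=-2.7853
Stable set (-2.7853, 0).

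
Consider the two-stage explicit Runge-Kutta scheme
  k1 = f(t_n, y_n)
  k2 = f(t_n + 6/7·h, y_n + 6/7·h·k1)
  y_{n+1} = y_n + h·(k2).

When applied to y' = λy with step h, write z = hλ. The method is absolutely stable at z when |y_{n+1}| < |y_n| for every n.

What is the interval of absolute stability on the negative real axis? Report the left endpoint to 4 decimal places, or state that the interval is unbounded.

Set f=λy, z=hλ:
  k1=λy_n ⇒ h·k1=z·y_n;  k2=λ(1+6/7z)y_n ⇒ h·k2=z(1+6/7z)y_n
  y_{n+1}/y_n = 1 + z(1+6/7z) = 1 + z + 6/7z²
  ⇒ R(z) = 1 + z + 6/7z².

Boundary: |R(x)|=1, x<0.
x=-0.4: |R|=0.7371
R=1: x+6/7x²=0 ⇒ x=−7/6=-1.1667; min R=1−1/(4·6/7)=0.7083>−1
Confirm numerically:
  x=-0.804: |R|=0.75007 <1
  x=-0.688: |R|=0.71772 <1
  x=-0.585: |R|=0.70834 <1
  x=-1.711: |R|=1.79830 >1
  x=-1.386: |R|=1.26057 >1
So |R|<1 on (-1.1667, 0).

z∈(-1.1667,0).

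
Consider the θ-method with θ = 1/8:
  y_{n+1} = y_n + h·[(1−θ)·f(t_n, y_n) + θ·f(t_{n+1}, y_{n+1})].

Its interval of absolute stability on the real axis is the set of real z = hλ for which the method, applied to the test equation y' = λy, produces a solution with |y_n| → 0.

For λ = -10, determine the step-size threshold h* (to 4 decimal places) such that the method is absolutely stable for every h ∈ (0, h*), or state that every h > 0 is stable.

(-2.6667,0); λ=-10 ⇒ h* = (8/3)/10 = 0.2667.

Set f=λy, z=hλ:
  y_{n+1} = y_n + z·[7/8·y_n + 1/8·y_{n+1}] ⇒ (1 − 1/8z)y_{n+1} = (1 + 7/8z)y_n
  R(z) = (1 + 7/8z)/(1 − 1/8z).

Boundary: |R(x)|=1, x<0.
x=-0.82: |R|=0.2562
R=−1: 1+7/8x = −1+1/8x ⇒ -3/4x=2 ⇒ x=2/(-3/4)=-2.6667
Confirm numerically:
  x=-1.632: |R|=0.35548 <1
  x=-1.507: |R|=0.26812 <1
  x=-1.291: |R|=0.11161 <1
  x=-3.227: |R|=1.29946 >1
  x=-3.194: |R|=1.28265 >1
  x=-3.052: |R|=1.20919 >1
So |R|<1 on (-2.6667, 0).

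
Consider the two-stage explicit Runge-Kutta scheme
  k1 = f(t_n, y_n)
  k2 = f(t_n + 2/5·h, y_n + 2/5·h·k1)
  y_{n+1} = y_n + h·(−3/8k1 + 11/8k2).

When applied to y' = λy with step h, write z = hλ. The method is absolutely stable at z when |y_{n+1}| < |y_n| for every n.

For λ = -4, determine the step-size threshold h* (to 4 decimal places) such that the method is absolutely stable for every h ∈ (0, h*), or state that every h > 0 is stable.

Set f=λy, z=hλ:
  k1=λy_n ⇒ h·k1=z·y_n;  k2=λ(1+2/5z)y_n ⇒ h·k2=z(1+2/5z)y_n
  y_{n+1}/y_n = 1 − 3/8z + 11/8z(1+2/5z) = 1 + z + 11/20z²
  Hence R(z) = 1 + z + 11/20z².

Find x<0 with |R(x)|<1.
x=-1.77: |R|=0.9531
R=1: x+11/20x²=0 ⇒ x=−20/11=-1.8182; min R=1−1/(4·11/20)=0.5455>−1
Confirm numerically:
  x=-1.698: |R|=0.88776 <1
  x=-1.306: |R|=0.63210 <1
  x=-0.777: |R|=0.55505 <1
  x=-0.752: |R|=0.55903 <1
  x=-2.088: |R|=1.30986 >1
  x=-2.070: |R|=1.28670 >1
  x=-1.978: |R|=1.17387 >1
Stable set (-1.8182, 0).

(-1.8182,0); λ=-4 ⇒ h* = (20/11)/4 = 0.4545.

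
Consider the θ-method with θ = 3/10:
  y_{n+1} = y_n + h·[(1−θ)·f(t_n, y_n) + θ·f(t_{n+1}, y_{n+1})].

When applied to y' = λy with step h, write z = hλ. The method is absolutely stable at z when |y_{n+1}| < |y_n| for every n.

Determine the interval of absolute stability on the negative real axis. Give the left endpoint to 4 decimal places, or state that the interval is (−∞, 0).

Set f=λy, z=hλ:
  y_{n+1} = y_n + z·[7/10·y_n + 3/10·y_{n+1}] ⇒ (1 − 3/10z)y_{n+1} = (1 + 7/10z)y_n
  ⇒ R(z) = (1 + 7/10z)/(1 − 3/10z).

Need |R(x)|<1, x<0.
x=-0.93: |R|=0.2729
R=−1: 1+7/10x = −1+3/10x ⇒ -2/5x=2 ⇒ x=2/(-2/5)=-5.0000
Confirm numerically:
  x=-4.506: |R|=0.91598 <1
  x=-4.163: |R|=0.85113 <1
  x=-3.823: |R|=0.78071 <1
  x=-3.118: |R|=0.61104 <1
  x=-5.226: |R|=1.03521 >1
  x=-5.024: |R|=1.00383 >1
Stable set (-5.0000, 0).

z∈(-5.0000,0).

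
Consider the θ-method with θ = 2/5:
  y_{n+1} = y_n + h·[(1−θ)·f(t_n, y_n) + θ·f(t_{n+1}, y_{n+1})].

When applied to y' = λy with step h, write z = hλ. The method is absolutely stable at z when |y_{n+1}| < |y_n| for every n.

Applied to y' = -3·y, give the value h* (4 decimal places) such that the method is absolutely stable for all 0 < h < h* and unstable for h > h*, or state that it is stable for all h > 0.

On y'=λy, z=hλ:
  y_{n+1} = y_n + z·[3/5·y_n + 2/5·y_{n+1}] ⇒ (1 − 2/5z)y_{n+1} = (1 + 3/5z)y_n
  Hence R(z) = (1 + 3/5z)/(1 − 2/5z).

Find x<0 with |R(x)|<1.
x=-0.75: |R|=0.4231
R=−1: 1+3/5x = −1+2/5x ⇒ -1/5x=2 ⇒ x=2/(-1/5)=-10.0000
Confirm numerically:
  x=-9.642: |R|=0.98526 <1
  x=-8.055: |R|=0.90786 <1
  x=-6.035: |R|=0.76772 <1
  x=-10.275: |R|=1.01076 >1
  x=-10.242: |R|=1.00950 >1
  x=-10.110: |R|=1.00436 >1
Interval (-10.0000, 0).

(-10.0000,0); λ=-3 ⇒ h* = (10)/3 = 3.3333.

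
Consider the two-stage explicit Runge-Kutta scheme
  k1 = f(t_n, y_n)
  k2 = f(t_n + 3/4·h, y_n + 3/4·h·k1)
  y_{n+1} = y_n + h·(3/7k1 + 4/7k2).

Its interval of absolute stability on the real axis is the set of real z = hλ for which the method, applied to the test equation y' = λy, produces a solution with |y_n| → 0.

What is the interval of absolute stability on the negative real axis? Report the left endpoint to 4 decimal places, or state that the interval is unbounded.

On y'=λy, z=hλ:
  k1=λy_n ⇒ h·k1=z·y_n;  k2=λ(1+3/4z)y_n ⇒ h·k2=z(1+3/4z)y_n
  y_{n+1}/y_n = 1 + 3/7z + 4/7z(1+3/4z) = 1 + z + 3/7z²
  so R(z) = 1 + z + 3/7z².

Need |R(x)|<1, x<0.
x=-1.54: |R|=0.4764
R=1: x+3/7x²=0 ⇒ x=−7/3=-2.3333; min R=1−1/(4·3/7)=0.4167>−1
Confirm numerically:
  x=-2.198: |R|=0.87252 <1
  x=-1.887: |R|=0.63904 <1
  x=-1.829: |R|=0.60467 <1
  x=-1.771: |R|=0.57319 <1
  x=-2.767: |R|=1.51427 >1
  x=-2.594: |R|=1.28979 >1
  x=-2.511: |R|=1.19119 >1
Interval (-2.3333, 0).

z∈(-2.3333,0).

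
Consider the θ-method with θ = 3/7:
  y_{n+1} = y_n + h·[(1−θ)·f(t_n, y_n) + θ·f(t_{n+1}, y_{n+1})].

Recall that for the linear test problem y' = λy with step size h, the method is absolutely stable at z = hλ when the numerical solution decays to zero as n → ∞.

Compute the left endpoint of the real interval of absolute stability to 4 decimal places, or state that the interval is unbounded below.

On y'=λy, z=hλ:
  y_{n+1} = y_n + z·[4/7·y_n + 3/7·y_{n+1}] ⇒ (1 − 3/7z)y_{n+1} = (1 + 4/7z)y_n
  so R(z) = (1 + 4/7z)/(1 − 3/7z).

Need |R(x)|<1, x<0.
x=-1.55: |R|=0.0687
R=−1: 1+4/7x = −1+3/7x ⇒ -1/7x=2 ⇒ x=2/(-1/7)=-14.0000
Confirm numerically:
  x=-12.597: |R|=0.96868 <1
  x=-10.376: |R|=0.90495 <1
  x=-10.278: |R|=0.90162 <1
  x=-7.774: |R|=0.79467 <1
  x=-14.451: |R|=1.00896 >1
  x=-14.333: |R|=1.00666 >1
  x=-14.028: |R|=1.00057 >1
Stable set (-14.0000, 0).

z* = -14.0000.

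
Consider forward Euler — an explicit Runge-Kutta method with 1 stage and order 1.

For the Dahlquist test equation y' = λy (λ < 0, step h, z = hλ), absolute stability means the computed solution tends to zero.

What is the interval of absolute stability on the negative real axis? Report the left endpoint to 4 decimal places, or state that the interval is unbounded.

Test eqn y'=λy, z=hλ:
  order 1, 1-stage ⇒ R(z)=1+z
  (e.g. R(-0.34)=0.66000, |R|=0.66000)

Boundary: |R(x)|=1, x<0.
x=-0.34: |R|=0.6600
|R(-1.54)|=0.5400 |R(-1.5)|=0.5000 |R(-1.09)|=0.0900
Bisect:
  x_lo=-2.6238 |R|=1.6238  x_hi=-0.2022 |R|=0.7978
  mid=-1.41300 |R|=0.41300 →hi
  mid=-2.01838 |R|=1.01838 →lo
  mid=-1.71569 |R|=0.71569 →hi
  mid=-1.86703 |R|=0.86703 →hi
  mid=-1.94271 |R|=0.94271 →hi
  mid=-1.98054 |R|=0.98054 →hi
  mid=-1.99946 |R|=0.99946 →hi
  ...
  [-2.00005,-1.99990] ⇒ x*=-2.0000
Stable set (-2.0000, 0).

z∈(-2.0000,0).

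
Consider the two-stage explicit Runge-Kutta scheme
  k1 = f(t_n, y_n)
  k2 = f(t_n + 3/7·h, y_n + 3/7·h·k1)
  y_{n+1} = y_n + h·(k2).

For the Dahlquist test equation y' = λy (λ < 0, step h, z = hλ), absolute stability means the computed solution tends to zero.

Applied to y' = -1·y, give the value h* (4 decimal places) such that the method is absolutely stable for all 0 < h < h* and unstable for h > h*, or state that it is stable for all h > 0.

Set f=λy, z=hλ:
  k1=λy_n ⇒ h·k1=z·y_n;  k2=λ(1+3/7z)y_n ⇒ h·k2=z(1+3/7z)y_n
  y_{n+1}/y_n = 1 + z(1+3/7z) = 1 + z + 3/7z²
  ⇒ R(z) = 1 + z + 3/7z².

Solve |R(x)|<1 on ℝ⁻.
x=-1: |R|=0.4286
R=1: x+3/7x²=0 ⇒ x=−7/3=-2.3333; min R=1−1/(4·3/7)=0.4167>−1
Confirm numerically:
  x=-2.146: |R|=0.82771 <1
  x=-1.602: |R|=0.49789 <1
  x=-1.394: |R|=0.43882 <1
  x=-1.028: |R|=0.42491 <1
  x=-2.691: |R|=1.41249 >1
  x=-2.689: |R|=1.40988 >1
So |R|<1 on (-2.3333, 0).

(-2.3333,0); λ=-1 ⇒ h* = (7/3)/1 = 2.3333.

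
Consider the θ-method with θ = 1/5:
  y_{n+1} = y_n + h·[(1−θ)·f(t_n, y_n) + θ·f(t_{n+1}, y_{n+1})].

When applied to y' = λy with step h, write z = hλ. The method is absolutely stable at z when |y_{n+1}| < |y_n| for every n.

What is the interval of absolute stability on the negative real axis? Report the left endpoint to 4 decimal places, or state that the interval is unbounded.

With y'=λy (z=hλ):
  y_{n+1} = y_n + z·[4/5·y_n + 1/5·y_{n+1}] ⇒ (1 − 1/5z)y_{n+1} = (1 + 4/5z)y_n
  Hence R(z) = (1 + 4/5z)/(1 − 1/5z).

Solve |R(x)|<1 on ℝ⁻.
x=-1.1: |R|=0.0984
R=−1: 1+4/5x = −1+1/5x ⇒ -3/5x=2 ⇒ x=2/(-3/5)=-3.3333
Confirm numerically:
  x=-3.287: |R|=0.98323 <1
  x=-3.240: |R|=0.96602 <1
  x=-3.107: |R|=0.91625 <1
  x=-3.065: |R|=0.90019 <1
  x=-3.758: |R|=1.14547 >1
  x=-3.544: |R|=1.07397 >1
Interval (-3.3333, 0).

z∈(-3.3333,0).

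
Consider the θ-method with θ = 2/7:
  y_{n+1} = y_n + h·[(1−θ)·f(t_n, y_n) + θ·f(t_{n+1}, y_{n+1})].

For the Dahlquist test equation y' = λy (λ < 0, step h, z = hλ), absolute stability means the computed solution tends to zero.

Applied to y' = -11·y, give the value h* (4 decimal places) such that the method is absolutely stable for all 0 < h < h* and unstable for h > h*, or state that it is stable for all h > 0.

(-4.6667,0); λ=-11 ⇒ h* = (14/3)/11 = 0.4242.

On y'=λy, z=hλ:
  y_{n+1} = y_n + z·[5/7·y_n + 2/7·y_{n+1}] ⇒ (1 − 2/7z)y_{n+1} = (1 + 5/7z)y_n
  ⇒ R(z) = (1 + 5/7z)/(1 − 2/7z).

Need |R(x)|<1, x<0.
x=-0.34: |R|=0.6901
R=−1: 1+5/7x = −1+2/7x ⇒ -3/7x=2 ⇒ x=2/(-3/7)=-4.6667
Confirm numerically:
  x=-4.518: |R|=0.97219 <1
  x=-3.855: |R|=0.83447 <1
  x=-3.565: |R|=0.76610 <1
  x=-5.234: |R|=1.09744 >1
  x=-5.133: |R|=1.08103 >1
  x=-4.819: |R|=1.02747 >1
So |R|<1 on (-4.6667, 0).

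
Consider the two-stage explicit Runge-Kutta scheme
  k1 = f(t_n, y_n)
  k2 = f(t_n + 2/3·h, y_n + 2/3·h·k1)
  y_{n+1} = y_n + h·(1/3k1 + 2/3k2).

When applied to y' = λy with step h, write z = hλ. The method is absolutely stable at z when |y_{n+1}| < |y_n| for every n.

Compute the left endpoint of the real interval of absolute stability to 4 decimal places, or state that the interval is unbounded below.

Test eqn y'=λy, z=hλ:
  k1=λy_n ⇒ h·k1=z·y_n;  k2=λ(1+2/3z)y_n ⇒ h·k2=z(1+2/3z)y_n
  y_{n+1}/y_n = 1 + 1/3z + 2/3z(1+2/3z) = 1 + z + 4/9z²
  so R(z) = 1 + z + 4/9z².

Need |R(x)|<1, x<0.
x=-0.88: |R|=0.4642
R=1: x+4/9x²=0 ⇒ x=−9/4=-2.2500; min R=1−1/(4·4/9)=0.4375>−1
Confirm numerically:
  x=-1.972: |R|=0.75635 <1
  x=-1.037: |R|=0.44094 <1
  x=-0.903: |R|=0.45940 <1
  x=-2.843: |R|=1.74929 >1
  x=-2.811: |R|=1.70088 >1
So |R|<1 on (-2.2500, 0).

left endpoint -2.2500.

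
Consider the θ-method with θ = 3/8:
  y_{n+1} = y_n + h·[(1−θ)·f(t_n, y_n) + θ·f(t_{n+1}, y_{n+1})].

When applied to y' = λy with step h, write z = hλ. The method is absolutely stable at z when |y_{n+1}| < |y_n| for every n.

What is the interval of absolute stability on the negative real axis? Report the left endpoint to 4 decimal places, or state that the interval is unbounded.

On y'=λy, z=hλ:
  y_{n+1} = y_n + z·[5/8·y_n + 3/8·y_{n+1}] ⇒ (1 − 3/8z)y_{n+1} = (1 + 5/8z)y_n
  Hence R(z) = (1 + 5/8z)/(1 − 3/8z).

Solve |R(x)|<1 on ℝ⁻.
x=-1.32: |R|=0.1171
R=−1: 1+5/8x = −1+3/8x ⇒ -1/4x=2 ⇒ x=2/(-1/4)=-8.0000
Confirm numerically:
  x=-6.645: |R|=0.90299 <1
  x=-6.525: |R|=0.89302 <1
  x=-3.844: |R|=0.57444 <1
  x=-8.438: |R|=1.02630 >1
  x=-8.191: |R|=1.01173 >1
Interval (-8.0000, 0).

(-8.0000, 0).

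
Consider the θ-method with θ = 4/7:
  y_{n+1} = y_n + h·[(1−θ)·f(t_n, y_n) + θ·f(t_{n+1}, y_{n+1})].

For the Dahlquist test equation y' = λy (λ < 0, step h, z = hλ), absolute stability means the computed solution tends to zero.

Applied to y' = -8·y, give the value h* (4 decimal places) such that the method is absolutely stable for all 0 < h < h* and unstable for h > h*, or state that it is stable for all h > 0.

(−∞, 0) — no finite endpoint. Any h>0 works for λ=-8.

On y'=λy, z=hλ:
  y_{n+1} = y_n + z·[3/7·y_n + 4/7·y_{n+1}] ⇒ (1 − 4/7z)y_{n+1} = (1 + 3/7z)y_n
  ⇒ R(z) = (1 + 3/7z)/(1 − 4/7z).

Boundary: |R(x)|=1, x<0.
x=-0.55: |R|=0.5815
x=-2: |R|=0.0667
x=-10: |R|=0.4894
x=-100: |R|=0.7199
θ=4/7≥1/2 ⇒ |1+3/7x|<|1−4/7x| ∀x<0 ⇒ unbounded interval.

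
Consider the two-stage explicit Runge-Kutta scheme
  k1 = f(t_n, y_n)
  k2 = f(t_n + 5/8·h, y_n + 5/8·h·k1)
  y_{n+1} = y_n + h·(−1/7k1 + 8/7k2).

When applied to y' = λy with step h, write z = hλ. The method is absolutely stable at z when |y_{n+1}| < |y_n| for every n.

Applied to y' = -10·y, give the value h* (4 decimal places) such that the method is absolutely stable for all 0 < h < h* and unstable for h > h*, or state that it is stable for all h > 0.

Test eqn y'=λy, z=hλ:
  k1=λy_n ⇒ h·k1=z·y_n;  k2=λ(1+5/8z)y_n ⇒ h·k2=z(1+5/8z)y_n
  y_{n+1}/y_n = 1 − 1/7z + 8/7z(1+5/8z) = 1 + z + 5/7z²
  so R(z) = 1 + z + 5/7z².

Need |R(x)|<1, x<0.
x=-1.67: |R|=1.3221
R=1: x+5/7x²=0 ⇒ x=−7/5=-1.4000; min R=1−1/(4·5/7)=0.6500>−1
Confirm numerically:
  x=-1.198: |R|=0.82715 <1
  x=-1.045: |R|=0.73502 <1
  x=-1.003: |R|=0.71558 <1
  x=-0.731: |R|=0.65069 <1
  x=-1.885: |R|=1.65302 >1
  x=-1.503: |R|=1.11058 >1
So |R|<1 on (-1.4000, 0).

(-1.4000,0); λ=-10 ⇒ h* = (7/5)/10 = 0.1400.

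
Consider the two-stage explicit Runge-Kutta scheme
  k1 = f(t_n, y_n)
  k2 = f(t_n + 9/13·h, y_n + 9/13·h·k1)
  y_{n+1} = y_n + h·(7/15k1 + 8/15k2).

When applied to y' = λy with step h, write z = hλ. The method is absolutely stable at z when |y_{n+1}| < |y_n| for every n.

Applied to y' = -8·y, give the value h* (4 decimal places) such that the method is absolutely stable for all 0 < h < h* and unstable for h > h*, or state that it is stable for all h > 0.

(-2.7083,0); λ=-8 ⇒ h* = (65/24)/8 = 0.3385.

On y'=λy, z=hλ:
  k1=λy_n ⇒ h·k1=z·y_n;  k2=λ(1+9/13z)y_n ⇒ h·k2=z(1+9/13z)y_n
  y_{n+1}/y_n = 1 + 7/15z + 8/15z(1+9/13z) = 1 + z + 24/65z²
  Hence R(z) = 1 + z + 24/65z².

Find x<0 with |R(x)|<1.
x=-1.11: |R|=0.3449
R=1: x+24/65x²=0 ⇒ x=−65/24=-2.7083; min R=1−1/(4·24/65)=0.3229>−1
Confirm numerically:
  x=-2.488: |R|=0.79759 <1
  x=-2.322: |R|=0.66878 <1
  x=-2.285: |R|=0.64284 <1
  x=-1.657: |R|=0.35678 <1
  x=-3.240: |R|=1.63604 >1
  x=-2.945: |R|=1.25735 >1
  x=-2.762: |R|=1.05473 >1
Interval (-2.7083, 0).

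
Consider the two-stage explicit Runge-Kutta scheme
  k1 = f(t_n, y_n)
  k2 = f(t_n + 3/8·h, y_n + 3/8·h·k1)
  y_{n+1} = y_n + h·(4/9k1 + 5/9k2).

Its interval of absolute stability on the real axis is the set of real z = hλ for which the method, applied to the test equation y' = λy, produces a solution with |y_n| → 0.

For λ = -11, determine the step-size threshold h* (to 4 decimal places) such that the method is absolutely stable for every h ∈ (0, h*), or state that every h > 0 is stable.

On y'=λy, z=hλ:
  k1=λy_n ⇒ h·k1=z·y_n;  k2=λ(1+3/8z)y_n ⇒ h·k2=z(1+3/8z)y_n
  y_{n+1}/y_n = 1 + 4/9z + 5/9z(1+3/8z) = 1 + z + 5/24z²
  R(z) = 1 + z + 5/24z².

Find x<0 with |R(x)|<1.
x=-0.6: |R|=0.4750
R=1: x+5/24x²=0 ⇒ x=−24/5=-4.8000; min R=1−1/(4·5/24)=-0.2000>−1
Confirm numerically:
  x=-3.273: |R|=0.04122 <1
  x=-3.104: |R|=0.09675 <1
  x=-2.227: |R|=0.19376 <1
  x=-1.976: |R|=0.16255 <1
  x=-5.318: |R|=1.57390 >1
  x=-4.989: |R|=1.19644 >1
  x=-4.846: |R|=1.04644 >1
So |R|<1 on (-4.8000, 0).

(-4.8000,0); λ=-11 ⇒ h* = (24/5)/11 = 0.4364.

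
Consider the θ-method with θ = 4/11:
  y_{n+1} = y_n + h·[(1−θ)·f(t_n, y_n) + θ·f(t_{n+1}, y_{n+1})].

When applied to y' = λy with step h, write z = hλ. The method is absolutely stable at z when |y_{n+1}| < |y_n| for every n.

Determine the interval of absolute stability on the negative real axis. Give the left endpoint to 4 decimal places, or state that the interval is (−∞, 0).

Set f=λy, z=hλ:
  y_{n+1} = y_n + z·[7/11·y_n + 4/11·y_{n+1}] ⇒ (1 − 4/11z)y_{n+1} = (1 + 7/11z)y_n
  R(z) = (1 + 7/11z)/(1 − 4/11z).

Solve |R(x)|<1 on ℝ⁻.
x=-1.11: |R|=0.2092
R=−1: 1+7/11x = −1+4/11x ⇒ -3/11x=2 ⇒ x=2/(-3/11)=-7.3333
Confirm numerically:
  x=-6.622: |R|=0.94308 <1
  x=-5.401: |R|=0.82220 <1
  x=-5.142: |R|=0.79175 <1
  x=-7.507: |R|=1.01270 >1
  x=-7.402: |R|=1.00507 >1
So |R|<1 on (-7.3333, 0).

z∈(-7.3333,0).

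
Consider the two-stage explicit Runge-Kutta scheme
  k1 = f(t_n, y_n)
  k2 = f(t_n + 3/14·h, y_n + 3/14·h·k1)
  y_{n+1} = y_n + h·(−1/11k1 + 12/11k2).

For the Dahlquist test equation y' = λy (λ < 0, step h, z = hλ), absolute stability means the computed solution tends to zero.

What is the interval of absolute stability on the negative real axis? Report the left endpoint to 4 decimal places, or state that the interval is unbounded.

Set f=λy, z=hλ:
  k1=λy_n ⇒ h·k1=z·y_n;  k2=λ(1+3/14z)y_n ⇒ h·k2=z(1+3/14z)y_n
  y_{n+1}/y_n = 1 − 1/11z + 12/11z(1+3/14z) = 1 + z + 18/77z²
  R(z) = 1 + z + 18/77z².

Boundary: |R(x)|=1, x<0.
x=-1.44: |R|=0.0447
R=1: x+18/77x²=0 ⇒ x=−77/18=-4.2778; min R=1−1/(4·18/77)=-0.0694>−1
Confirm numerically:
  x=-4.137: |R|=0.86386 <1
  x=-2.608: |R|=0.01800 <1
  x=-2.375: |R|=0.05641 <1
  x=-1.883: |R|=0.05414 <1
  x=-4.712: |R|=1.47830 >1
  x=-4.464: |R|=1.19433 >1
Stable set (-4.2778, 0).

z∈(-4.2778,0).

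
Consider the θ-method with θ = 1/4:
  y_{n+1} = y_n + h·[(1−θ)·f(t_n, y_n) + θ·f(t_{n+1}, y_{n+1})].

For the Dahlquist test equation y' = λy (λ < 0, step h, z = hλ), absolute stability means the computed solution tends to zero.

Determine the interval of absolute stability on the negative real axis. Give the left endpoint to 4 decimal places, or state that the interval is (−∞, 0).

On y'=λy, z=hλ:
  y_{n+1} = y_n + z·[3/4·y_n + 1/4·y_{n+1}] ⇒ (1 − 1/4z)y_{n+1} = (1 + 3/4z)y_n
  ⇒ R(z) = (1 + 3/4z)/(1 − 1/4z).

Boundary: |R(x)|=1, x<0.
x=-1.16: |R|=0.1008
R=−1: 1+3/4x = −1+1/4x ⇒ -1/2x=2 ⇒ x=2/(-1/2)=-4.0000
Confirm numerically:
  x=-3.302: |R|=0.80882 <1
  x=-3.161: |R|=0.76568 <1
  x=-2.885: |R|=0.67611 <1
  x=-4.518: |R|=1.12162 >1
  x=-4.159: |R|=1.03898 >1
So |R|<1 on (-4.0000, 0).

z∈(-4.0000,0).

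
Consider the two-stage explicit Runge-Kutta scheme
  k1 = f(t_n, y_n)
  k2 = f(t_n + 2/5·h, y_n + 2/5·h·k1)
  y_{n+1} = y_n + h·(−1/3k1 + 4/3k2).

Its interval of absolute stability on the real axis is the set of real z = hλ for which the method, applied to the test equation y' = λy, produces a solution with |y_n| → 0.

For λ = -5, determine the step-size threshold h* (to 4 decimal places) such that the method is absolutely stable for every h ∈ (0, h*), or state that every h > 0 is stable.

Set f=λy, z=hλ:
  k1=λy_n ⇒ h·k1=z·y_n;  k2=λ(1+2/5z)y_n ⇒ h·k2=z(1+2/5z)y_n
  y_{n+1}/y_n = 1 − 1/3z + 4/3z(1+2/5z) = 1 + z + 8/15z²
  so R(z) = 1 + z + 8/15z².

Boundary: |R(x)|=1, x<0.
x=-1.2: |R|=0.5680
R=1: x+8/15x²=0 ⇒ x=−15/8=-1.8750; min R=1−1/(4·8/15)=0.5312>−1
Confirm numerically:
  x=-1.433: |R|=0.66219 <1
  x=-1.093: |R|=0.54415 <1
  x=-0.957: |R|=0.53145 <1
  x=-2.411: |R|=1.68922 >1
  x=-2.304: |R|=1.52716 >1
  x=-1.955: |R|=1.08341 >1
So |R|<1 on (-1.8750, 0).

(-1.8750,0); λ=-5 ⇒ h* = (15/8)/5 = 0.3750.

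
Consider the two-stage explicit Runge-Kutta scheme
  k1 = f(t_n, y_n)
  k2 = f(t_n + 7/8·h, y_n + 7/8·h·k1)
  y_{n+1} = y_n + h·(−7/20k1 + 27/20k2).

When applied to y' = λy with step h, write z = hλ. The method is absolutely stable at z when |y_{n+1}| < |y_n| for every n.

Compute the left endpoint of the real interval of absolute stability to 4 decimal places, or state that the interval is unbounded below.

z* = -0.8466.

Set f=λy, z=hλ:
  k1=λy_n ⇒ h·k1=z·y_n;  k2=λ(1+7/8z)y_n ⇒ h·k2=z(1+7/8z)y_n
  y_{n+1}/y_n = 1 − 7/20z + 27/20z(1+7/8z) = 1 + z + 189/160z²
  Hence R(z) = 1 + z + 189/160z².

Need |R(x)|<1, x<0.
x=-1.78: |R|=2.9627
R=1: x+189/160x²=0 ⇒ x=−160/189=-0.8466; min R=1−1/(4·189/160)=0.7884>−1
Confirm numerically:
  x=-0.825: |R|=0.97899 <1
  x=-0.731: |R|=0.90021 <1
  x=-0.449: |R|=0.78914 <1
  x=-1.384: |R|=1.87863 >1
  x=-1.072: |R|=1.28547 >1
  x=-0.980: |R|=1.15447 >1
Stable set (-0.8466, 0).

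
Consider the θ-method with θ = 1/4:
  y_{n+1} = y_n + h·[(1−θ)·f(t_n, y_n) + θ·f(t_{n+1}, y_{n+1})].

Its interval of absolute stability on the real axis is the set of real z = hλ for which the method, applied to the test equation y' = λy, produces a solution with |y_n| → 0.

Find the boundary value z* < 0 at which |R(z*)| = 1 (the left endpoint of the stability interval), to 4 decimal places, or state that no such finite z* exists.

z* = -4.0000.

On y'=λy, z=hλ:
  y_{n+1} = y_n + z·[3/4·y_n + 1/4·y_{n+1}] ⇒ (1 − 1/4z)y_{n+1} = (1 + 3/4z)y_n
  R(z) = (1 + 3/4z)/(1 − 1/4z).

Find x<0 with |R(x)|<1.
x=-0.96: |R|=0.2258
R=−1: 1+3/4x = −1+1/4x ⇒ -1/2x=2 ⇒ x=2/(-1/2)=-4.0000
Confirm numerically:
  x=-3.786: |R|=0.94503 <1
  x=-3.463: |R|=0.85609 <1
  x=-2.273: |R|=0.44939 <1
  x=-4.166: |R|=1.04066 >1
  x=-4.088: |R|=1.02176 >1
Stable set (-4.0000, 0).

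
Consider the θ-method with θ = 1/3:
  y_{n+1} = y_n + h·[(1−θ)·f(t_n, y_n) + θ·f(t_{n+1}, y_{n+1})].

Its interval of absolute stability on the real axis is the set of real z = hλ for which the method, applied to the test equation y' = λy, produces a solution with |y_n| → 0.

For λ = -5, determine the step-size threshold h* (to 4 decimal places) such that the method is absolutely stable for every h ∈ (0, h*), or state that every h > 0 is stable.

(-6.0000,0); λ=-5 ⇒ h* = (6)/5 = 1.2000.

Test eqn y'=λy, z=hλ:
  y_{n+1} = y_n + z·[2/3·y_n + 1/3·y_{n+1}] ⇒ (1 − 1/3z)y_{n+1} = (1 + 2/3z)y_n
  ⇒ R(z) = (1 + 2/3z)/(1 − 1/3z).

Find x<0 with |R(x)|<1.
x=-0.45: |R|=0.6087
R=−1: 1+2/3x = −1+1/3x ⇒ -1/3x=2 ⇒ x=2/(-1/3)=-6.0000
Confirm numerically:
  x=-5.925: |R|=0.99160 <1
  x=-5.182: |R|=0.90002 <1
  x=-4.037: |R|=0.72105 <1
  x=-3.967: |R|=0.70820 <1
  x=-6.536: |R|=1.05621 >1
  x=-6.358: |R|=1.03826 >1
  x=-6.192: |R|=1.02089 >1
Interval (-6.0000, 0).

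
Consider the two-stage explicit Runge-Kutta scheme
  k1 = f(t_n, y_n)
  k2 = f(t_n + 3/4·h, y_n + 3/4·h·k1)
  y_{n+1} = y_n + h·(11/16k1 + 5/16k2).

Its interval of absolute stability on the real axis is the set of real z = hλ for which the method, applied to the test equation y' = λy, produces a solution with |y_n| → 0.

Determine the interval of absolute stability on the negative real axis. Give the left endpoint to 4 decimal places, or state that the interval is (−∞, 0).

Test eqn y'=λy, z=hλ:
  k1=λy_n ⇒ h·k1=z·y_n;  k2=λ(1+3/4z)y_n ⇒ h·k2=z(1+3/4z)y_n
  y_{n+1}/y_n = 1 + 11/16z + 5/16z(1+3/4z) = 1 + z + 15/64z²
  Hence R(z) = 1 + z + 15/64z².

Solve |R(x)|<1 on ℝ⁻.
x=-1.72: |R|=0.0266
R=1: x+15/64x²=0 ⇒ x=−64/15=-4.2667; min R=1−1/(4·15/64)=-0.0667>−1
Confirm numerically:
  x=-3.716: |R|=0.52040 <1
  x=-2.933: |R|=0.08321 <1
  x=-2.856: |R|=0.05573 <1
  x=-4.605: |R|=1.36516 >1
  x=-4.571: |R|=1.32604 >1
  x=-4.309: |R|=1.04275 >1
Interval (-4.2667, 0).

(-4.2667, 0).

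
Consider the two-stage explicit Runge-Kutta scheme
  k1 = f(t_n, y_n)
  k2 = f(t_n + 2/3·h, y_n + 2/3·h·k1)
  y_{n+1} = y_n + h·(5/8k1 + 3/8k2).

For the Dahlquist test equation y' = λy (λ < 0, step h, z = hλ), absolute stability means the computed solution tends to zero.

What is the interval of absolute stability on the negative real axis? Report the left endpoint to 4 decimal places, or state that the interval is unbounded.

On y'=λy, z=hλ:
  k1=λy_n ⇒ h·k1=z·y_n;  k2=λ(1+2/3z)y_n ⇒ h·k2=z(1+2/3z)y_n
  y_{n+1}/y_n = 1 + 5/8z + 3/8z(1+2/3z) = 1 + z + 1/4z²
  R(z) = 1 + z + 1/4z².

Boundary: |R(x)|=1, x<0.
x=-0.64: |R|=0.4624
R=1: x+1/4x²=0 ⇒ x=−4=-4.0000; min R=1−1/(4·1/4)=0.0000>−1
Confirm numerically:
  x=-3.537: |R|=0.59059 <1
  x=-3.337: |R|=0.44689 <1
  x=-3.204: |R|=0.36240 <1
  x=-4.313: |R|=1.33749 >1
  x=-4.262: |R|=1.27916 >1
So |R|<1 on (-4.0000, 0).

(-4.0000, 0).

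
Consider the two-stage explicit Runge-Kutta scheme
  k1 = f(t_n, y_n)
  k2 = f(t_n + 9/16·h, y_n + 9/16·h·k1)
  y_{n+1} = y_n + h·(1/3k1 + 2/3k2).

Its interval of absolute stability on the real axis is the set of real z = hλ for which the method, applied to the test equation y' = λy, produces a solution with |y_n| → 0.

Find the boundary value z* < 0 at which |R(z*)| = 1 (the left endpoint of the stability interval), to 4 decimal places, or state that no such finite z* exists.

Set f=λy, z=hλ:
  k1=λy_n ⇒ h·k1=z·y_n;  k2=λ(1+9/16z)y_n ⇒ h·k2=z(1+9/16z)y_n
  y_{n+1}/y_n = 1 + 1/3z + 2/3z(1+9/16z) = 1 + z + 3/8z²
  Hence R(z) = 1 + z + 3/8z².

Solve |R(x)|<1 on ℝ⁻.
x=-0.95: |R|=0.3884
R=1: x+3/8x²=0 ⇒ x=−8/3=-2.6667; min R=1−1/(4·3/8)=0.3333>−1
Confirm numerically:
  x=-2.496: |R|=0.84026 <1
  x=-2.442: |R|=0.79426 <1
  x=-1.382: |R|=0.33422 <1
  x=-2.994: |R|=1.36751 >1
  x=-2.844: |R|=1.18913 >1
Stable set (-2.6667, 0).

z* = -2.6667.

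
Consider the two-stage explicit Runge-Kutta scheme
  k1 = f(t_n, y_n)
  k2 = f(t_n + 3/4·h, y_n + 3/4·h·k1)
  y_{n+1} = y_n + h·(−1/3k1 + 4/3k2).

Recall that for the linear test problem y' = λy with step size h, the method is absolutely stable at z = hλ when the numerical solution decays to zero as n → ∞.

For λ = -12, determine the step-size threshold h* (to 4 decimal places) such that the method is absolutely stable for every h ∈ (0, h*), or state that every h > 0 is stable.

(-1.0000,0); λ=-12 ⇒ h* = (1)/12 = 0.0833.

Set f=λy, z=hλ:
  k1=λy_n ⇒ h·k1=z·y_n;  k2=λ(1+3/4z)y_n ⇒ h·k2=z(1+3/4z)y_n
  y_{n+1}/y_n = 1 − 1/3z + 4/3z(1+3/4z) = 1 + z + z²
  Hence R(z) = 1 + z + z².

Solve |R(x)|<1 on ℝ⁻.
x=-1.02: |R|=1.0204
R=1: x+1x²=0 ⇒ x=−1=-1.0000; min R=1−1/(4·1)=0.7500>−1
Confirm numerically:
  x=-0.902: |R|=0.91160 <1
  x=-0.677: |R|=0.78133 <1
  x=-0.667: |R|=0.77789 <1
  x=-1.515: |R|=1.78022 >1
  x=-1.186: |R|=1.22060 >1
  x=-1.097: |R|=1.10641 >1
Interval (-1.0000, 0).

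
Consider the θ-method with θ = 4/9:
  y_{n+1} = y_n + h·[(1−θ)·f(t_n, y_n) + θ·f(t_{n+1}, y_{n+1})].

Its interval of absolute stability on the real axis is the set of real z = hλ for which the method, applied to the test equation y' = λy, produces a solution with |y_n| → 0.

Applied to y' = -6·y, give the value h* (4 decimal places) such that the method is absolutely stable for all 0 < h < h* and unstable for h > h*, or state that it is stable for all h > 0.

(-18.0000,0); λ=-6 ⇒ h* = (18)/6 = 3.0000.

On y'=λy, z=hλ:
  y_{n+1} = y_n + z·[5/9·y_n + 4/9·y_{n+1}] ⇒ (1 − 4/9z)y_{n+1} = (1 + 5/9z)y_n
  so R(z) = (1 + 5/9z)/(1 − 4/9z).

Find x<0 with |R(x)|<1.
x=-0.76: |R|=0.4319
R=−1: 1+5/9x = −1+4/9x ⇒ -1/9x=2 ⇒ x=2/(-1/9)=-18.0000
Confirm numerically:
  x=-17.503: |R|=0.99371 <1
  x=-12.888: |R|=0.91558 <1
  x=-10.587: |R|=0.85563 <1
  x=-18.129: |R|=1.00158 >1
  x=-18.125: |R|=1.00153 >1
Interval (-18.0000, 0).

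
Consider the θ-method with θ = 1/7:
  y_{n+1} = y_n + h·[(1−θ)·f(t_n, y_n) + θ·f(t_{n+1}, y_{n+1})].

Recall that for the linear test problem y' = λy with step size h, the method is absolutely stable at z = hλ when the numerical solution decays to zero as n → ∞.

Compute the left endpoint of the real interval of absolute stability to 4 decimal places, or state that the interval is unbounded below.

Set f=λy, z=hλ:
  y_{n+1} = y_n + z·[6/7·y_n + 1/7·y_{n+1}] ⇒ (1 − 1/7z)y_{n+1} = (1 + 6/7z)y_n
  so R(z) = (1 + 6/7z)/(1 − 1/7z).

Need |R(x)|<1, x<0.
x=-0.61: |R|=0.4389
R=−1: 1+6/7x = −1+1/7x ⇒ -5/7x=2 ⇒ x=2/(-5/7)=-2.8000
Confirm numerically:
  x=-2.589: |R|=0.88998 <1
  x=-2.547: |R|=0.86750 <1
  x=-1.641: |R|=0.32936 <1
  x=-3.341: |R|=1.26158 >1
  x=-3.069: |R|=1.13358 >1
Stable set (-2.8000, 0).

z* = -2.8000.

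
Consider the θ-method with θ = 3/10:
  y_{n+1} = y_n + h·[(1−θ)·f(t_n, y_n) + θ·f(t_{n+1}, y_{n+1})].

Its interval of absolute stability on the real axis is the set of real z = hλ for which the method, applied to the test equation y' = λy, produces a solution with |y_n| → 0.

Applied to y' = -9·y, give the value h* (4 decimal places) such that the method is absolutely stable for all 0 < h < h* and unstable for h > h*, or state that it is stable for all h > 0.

With y'=λy (z=hλ):
  y_{n+1} = y_n + z·[7/10·y_n + 3/10·y_{n+1}] ⇒ (1 − 3/10z)y_{n+1} = (1 + 7/10z)y_n
  so R(z) = (1 + 7/10z)/(1 − 3/10z).

Solve |R(x)|<1 on ℝ⁻.
x=-0.56: |R|=0.5205
R=−1: 1+7/10x = −1+3/10x ⇒ -2/5x=2 ⇒ x=2/(-2/5)=-5.0000
Confirm numerically:
  x=-4.947: |R|=0.99147 <1
  x=-2.371: |R|=0.38550 <1
  x=-2.072: |R|=0.27775 <1
  x=-5.589: |R|=1.08802 >1
  x=-5.149: |R|=1.02342 >1
Stable set (-5.0000, 0).

(-5.0000,0); λ=-9 ⇒ h* = (5)/9 = 0.5556.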